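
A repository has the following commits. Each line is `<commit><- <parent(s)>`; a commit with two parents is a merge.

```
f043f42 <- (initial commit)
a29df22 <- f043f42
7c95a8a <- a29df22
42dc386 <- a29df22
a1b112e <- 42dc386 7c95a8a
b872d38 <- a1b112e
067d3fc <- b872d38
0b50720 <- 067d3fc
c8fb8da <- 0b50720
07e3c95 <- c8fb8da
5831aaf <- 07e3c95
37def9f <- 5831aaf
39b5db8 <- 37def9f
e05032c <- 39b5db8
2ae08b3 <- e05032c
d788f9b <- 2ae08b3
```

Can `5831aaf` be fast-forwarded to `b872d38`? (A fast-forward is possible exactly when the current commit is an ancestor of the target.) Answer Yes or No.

A fast-forward from 5831aaf to b872d38 is possible iff 5831aaf is an ancestor of b872d38.
Ancestors of b872d38: {42dc386, 7c95a8a, a1b112e, a29df22, b872d38, f043f42}.
5831aaf is not among them, so fast-forward is not possible.

No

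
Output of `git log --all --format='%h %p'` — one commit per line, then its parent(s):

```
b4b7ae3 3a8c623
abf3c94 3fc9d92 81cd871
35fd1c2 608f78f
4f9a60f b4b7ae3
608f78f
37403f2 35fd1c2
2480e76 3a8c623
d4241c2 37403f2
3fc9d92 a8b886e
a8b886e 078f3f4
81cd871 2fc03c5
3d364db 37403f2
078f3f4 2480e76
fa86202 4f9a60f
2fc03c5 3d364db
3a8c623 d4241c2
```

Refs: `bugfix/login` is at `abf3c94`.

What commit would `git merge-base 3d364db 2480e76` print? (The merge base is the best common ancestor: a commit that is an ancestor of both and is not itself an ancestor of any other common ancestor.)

Ancestors of 3d364db: {35fd1c2, 37403f2, 3d364db, 608f78f}.
Ancestors of 2480e76: {2480e76, 35fd1c2, 37403f2, 3a8c623, 608f78f, d4241c2}.
Common ancestors: {35fd1c2, 37403f2, 608f78f}.
Among these, 37403f2 is not an ancestor of any other common ancestor — it is the merge base.

37403f2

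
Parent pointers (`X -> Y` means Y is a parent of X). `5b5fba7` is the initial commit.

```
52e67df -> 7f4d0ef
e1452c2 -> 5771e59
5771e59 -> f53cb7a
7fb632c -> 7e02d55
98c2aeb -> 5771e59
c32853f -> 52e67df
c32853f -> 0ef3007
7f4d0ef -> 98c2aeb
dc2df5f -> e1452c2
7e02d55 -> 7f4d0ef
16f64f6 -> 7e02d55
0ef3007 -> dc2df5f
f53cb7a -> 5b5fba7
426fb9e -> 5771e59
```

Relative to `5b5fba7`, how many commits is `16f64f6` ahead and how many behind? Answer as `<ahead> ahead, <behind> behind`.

Reachable from 16f64f6: {16f64f6, 5771e59, 5b5fba7, 7e02d55, 7f4d0ef, 98c2aeb, f53cb7a}.
Reachable from 5b5fba7: {5b5fba7}.
Only in 16f64f6's history (ahead): {16f64f6, 5771e59, 7e02d55, 7f4d0ef, 98c2aeb, f53cb7a} — 6.
Only in 5b5fba7's history (behind): {} — 0.

6 ahead, 0 behind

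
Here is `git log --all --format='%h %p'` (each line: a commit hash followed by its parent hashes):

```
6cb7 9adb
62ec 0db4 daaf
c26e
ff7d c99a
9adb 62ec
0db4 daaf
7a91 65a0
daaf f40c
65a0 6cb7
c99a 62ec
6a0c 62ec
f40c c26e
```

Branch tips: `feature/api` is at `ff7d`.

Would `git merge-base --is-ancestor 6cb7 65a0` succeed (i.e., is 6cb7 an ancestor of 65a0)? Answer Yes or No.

Yes

Ancestors of 65a0 (commits reachable by following parents): {0db4, 62ec, 65a0, 6cb7, 9adb, c26e, daaf, f40c}.
6cb7 is in that set, so it is an ancestor of 65a0.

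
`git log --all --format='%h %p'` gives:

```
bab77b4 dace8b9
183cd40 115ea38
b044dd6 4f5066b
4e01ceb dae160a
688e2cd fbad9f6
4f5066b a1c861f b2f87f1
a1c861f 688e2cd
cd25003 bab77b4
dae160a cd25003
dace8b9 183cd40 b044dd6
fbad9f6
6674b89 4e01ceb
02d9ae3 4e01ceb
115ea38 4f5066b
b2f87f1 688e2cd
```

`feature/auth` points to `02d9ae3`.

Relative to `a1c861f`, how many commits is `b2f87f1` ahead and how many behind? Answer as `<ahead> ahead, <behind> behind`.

1 ahead, 1 behind

Reachable from b2f87f1: {688e2cd, b2f87f1, fbad9f6}.
Reachable from a1c861f: {688e2cd, a1c861f, fbad9f6}.
Only in b2f87f1's history (ahead): {b2f87f1} — 1.
Only in a1c861f's history (behind): {a1c861f} — 1.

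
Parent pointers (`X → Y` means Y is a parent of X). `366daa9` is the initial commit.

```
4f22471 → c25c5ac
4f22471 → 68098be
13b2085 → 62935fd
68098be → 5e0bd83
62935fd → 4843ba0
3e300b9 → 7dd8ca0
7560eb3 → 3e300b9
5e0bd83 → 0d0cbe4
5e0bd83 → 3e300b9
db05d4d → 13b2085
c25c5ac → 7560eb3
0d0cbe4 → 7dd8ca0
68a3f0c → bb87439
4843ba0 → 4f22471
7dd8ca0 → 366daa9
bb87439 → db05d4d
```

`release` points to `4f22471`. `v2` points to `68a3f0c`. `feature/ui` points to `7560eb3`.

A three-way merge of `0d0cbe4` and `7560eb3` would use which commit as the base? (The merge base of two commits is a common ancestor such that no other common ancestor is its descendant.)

Ancestors of 0d0cbe4: {0d0cbe4, 366daa9, 7dd8ca0}.
Ancestors of 7560eb3: {366daa9, 3e300b9, 7560eb3, 7dd8ca0}.
Common ancestors: {366daa9, 7dd8ca0}.
Among these, 7dd8ca0 is not an ancestor of any other common ancestor — it is the merge base.

7dd8ca0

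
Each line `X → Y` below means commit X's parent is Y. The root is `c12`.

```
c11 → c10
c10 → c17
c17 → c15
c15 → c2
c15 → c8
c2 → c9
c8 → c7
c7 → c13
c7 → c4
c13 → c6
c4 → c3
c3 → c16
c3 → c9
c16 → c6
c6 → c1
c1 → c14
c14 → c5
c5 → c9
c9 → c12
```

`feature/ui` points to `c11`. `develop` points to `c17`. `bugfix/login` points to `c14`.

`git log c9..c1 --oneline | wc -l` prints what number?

3

Reachable from c1: {c1, c12, c14, c5, c9}.
Reachable from c9: {c12, c9}.
In c1's history but not c9's: {c1, c14, c5} — 3 commits.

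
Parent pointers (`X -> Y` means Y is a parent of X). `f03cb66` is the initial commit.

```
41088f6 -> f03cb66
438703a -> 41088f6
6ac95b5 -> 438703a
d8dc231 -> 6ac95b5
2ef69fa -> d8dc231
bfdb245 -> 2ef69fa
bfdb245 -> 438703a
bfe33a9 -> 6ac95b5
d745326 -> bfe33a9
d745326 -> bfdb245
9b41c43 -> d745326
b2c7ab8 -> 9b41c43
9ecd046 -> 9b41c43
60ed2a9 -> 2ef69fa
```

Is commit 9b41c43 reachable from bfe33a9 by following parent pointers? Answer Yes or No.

Ancestors of bfe33a9: {41088f6, 438703a, 6ac95b5, bfe33a9, f03cb66}.
9b41c43 is not in that set, so it is not an ancestor of bfe33a9.

No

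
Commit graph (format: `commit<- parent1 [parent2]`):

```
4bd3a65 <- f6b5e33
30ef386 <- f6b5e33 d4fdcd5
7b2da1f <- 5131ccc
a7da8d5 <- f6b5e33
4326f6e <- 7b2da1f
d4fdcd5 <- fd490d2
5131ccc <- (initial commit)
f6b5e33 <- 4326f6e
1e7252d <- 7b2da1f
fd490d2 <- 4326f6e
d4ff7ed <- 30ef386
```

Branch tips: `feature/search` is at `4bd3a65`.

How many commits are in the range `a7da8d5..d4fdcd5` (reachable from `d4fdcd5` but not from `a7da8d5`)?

Reachable from d4fdcd5: {4326f6e, 5131ccc, 7b2da1f, d4fdcd5, fd490d2}.
Reachable from a7da8d5: {4326f6e, 5131ccc, 7b2da1f, a7da8d5, f6b5e33}.
In d4fdcd5's history but not a7da8d5's: {d4fdcd5, fd490d2} — 2 commits.

2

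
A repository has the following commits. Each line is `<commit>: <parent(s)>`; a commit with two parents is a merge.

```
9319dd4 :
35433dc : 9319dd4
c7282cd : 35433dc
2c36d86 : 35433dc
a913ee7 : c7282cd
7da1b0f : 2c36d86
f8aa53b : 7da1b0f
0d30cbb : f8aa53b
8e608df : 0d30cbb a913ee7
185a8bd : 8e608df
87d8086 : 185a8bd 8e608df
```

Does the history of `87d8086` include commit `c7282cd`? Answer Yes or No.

Yes

Ancestors of 87d8086 (commits reachable by following parents): {0d30cbb, 185a8bd, 2c36d86, 35433dc, 7da1b0f, 87d8086, 8e608df, 9319dd4, a913ee7, c7282cd, f8aa53b}.
c7282cd is in that set, so it is an ancestor of 87d8086.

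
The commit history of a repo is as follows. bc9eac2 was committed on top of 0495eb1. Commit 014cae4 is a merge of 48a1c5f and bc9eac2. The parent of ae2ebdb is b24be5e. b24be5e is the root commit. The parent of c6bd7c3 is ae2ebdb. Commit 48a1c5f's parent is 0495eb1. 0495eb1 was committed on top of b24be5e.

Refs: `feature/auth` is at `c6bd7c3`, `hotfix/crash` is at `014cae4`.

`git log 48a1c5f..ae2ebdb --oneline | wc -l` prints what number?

Reachable from ae2ebdb: {ae2ebdb, b24be5e}.
Reachable from 48a1c5f: {0495eb1, 48a1c5f, b24be5e}.
In ae2ebdb's history but not 48a1c5f's: {ae2ebdb} — 1 commit.

1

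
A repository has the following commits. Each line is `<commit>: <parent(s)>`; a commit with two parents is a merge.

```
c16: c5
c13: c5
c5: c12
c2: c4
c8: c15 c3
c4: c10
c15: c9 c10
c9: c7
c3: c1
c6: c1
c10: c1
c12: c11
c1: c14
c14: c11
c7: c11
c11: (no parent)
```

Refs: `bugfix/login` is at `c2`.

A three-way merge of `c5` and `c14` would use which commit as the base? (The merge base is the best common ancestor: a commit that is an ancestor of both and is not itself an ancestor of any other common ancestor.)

Ancestors of c5: {c11, c12, c5}.
Ancestors of c14: {c11, c14}.
Common ancestors: {c11}.
The only common ancestor is c11, so it is the merge base.

c11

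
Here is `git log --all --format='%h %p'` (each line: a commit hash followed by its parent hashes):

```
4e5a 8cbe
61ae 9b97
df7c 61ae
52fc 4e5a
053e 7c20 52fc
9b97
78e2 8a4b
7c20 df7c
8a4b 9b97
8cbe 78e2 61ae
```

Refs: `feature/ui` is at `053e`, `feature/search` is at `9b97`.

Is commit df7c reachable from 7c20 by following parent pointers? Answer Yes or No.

Yes

Ancestors of 7c20 (commits reachable by following parents): {61ae, 7c20, 9b97, df7c}.
df7c is in that set, so it is an ancestor of 7c20.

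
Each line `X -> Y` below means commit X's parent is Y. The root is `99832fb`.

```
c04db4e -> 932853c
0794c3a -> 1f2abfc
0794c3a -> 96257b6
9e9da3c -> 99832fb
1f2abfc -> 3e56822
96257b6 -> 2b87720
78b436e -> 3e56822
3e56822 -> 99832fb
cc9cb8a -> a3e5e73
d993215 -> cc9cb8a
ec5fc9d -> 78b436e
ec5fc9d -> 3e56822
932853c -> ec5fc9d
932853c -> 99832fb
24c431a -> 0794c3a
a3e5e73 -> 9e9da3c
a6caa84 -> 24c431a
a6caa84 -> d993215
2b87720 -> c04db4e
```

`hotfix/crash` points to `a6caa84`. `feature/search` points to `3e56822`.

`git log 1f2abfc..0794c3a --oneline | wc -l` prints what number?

Reachable from 0794c3a: {0794c3a, 1f2abfc, 2b87720, 3e56822, 78b436e, 932853c, 96257b6, 99832fb, c04db4e, ec5fc9d}.
Reachable from 1f2abfc: {1f2abfc, 3e56822, 99832fb}.
In 0794c3a's history but not 1f2abfc's: {0794c3a, 2b87720, 78b436e, 932853c, 96257b6, c04db4e, ec5fc9d} — 7 commits.

7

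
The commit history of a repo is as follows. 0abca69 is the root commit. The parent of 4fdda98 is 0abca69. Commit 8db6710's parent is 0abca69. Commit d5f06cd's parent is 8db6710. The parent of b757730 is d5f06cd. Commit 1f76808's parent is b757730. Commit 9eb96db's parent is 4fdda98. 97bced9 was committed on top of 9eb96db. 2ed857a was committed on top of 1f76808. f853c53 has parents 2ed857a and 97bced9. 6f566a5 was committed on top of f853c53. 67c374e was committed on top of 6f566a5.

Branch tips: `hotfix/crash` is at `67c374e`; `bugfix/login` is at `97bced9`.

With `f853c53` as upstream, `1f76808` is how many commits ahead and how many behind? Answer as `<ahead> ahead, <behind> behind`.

0 ahead, 5 behind

Reachable from 1f76808: {0abca69, 1f76808, 8db6710, b757730, d5f06cd}.
Reachable from f853c53: {0abca69, 1f76808, 2ed857a, 4fdda98, 8db6710, 97bced9, 9eb96db, b757730, d5f06cd, f853c53}.
Only in 1f76808's history (ahead): {} — 0.
Only in f853c53's history (behind): {2ed857a, 4fdda98, 97bced9, 9eb96db, f853c53} — 5.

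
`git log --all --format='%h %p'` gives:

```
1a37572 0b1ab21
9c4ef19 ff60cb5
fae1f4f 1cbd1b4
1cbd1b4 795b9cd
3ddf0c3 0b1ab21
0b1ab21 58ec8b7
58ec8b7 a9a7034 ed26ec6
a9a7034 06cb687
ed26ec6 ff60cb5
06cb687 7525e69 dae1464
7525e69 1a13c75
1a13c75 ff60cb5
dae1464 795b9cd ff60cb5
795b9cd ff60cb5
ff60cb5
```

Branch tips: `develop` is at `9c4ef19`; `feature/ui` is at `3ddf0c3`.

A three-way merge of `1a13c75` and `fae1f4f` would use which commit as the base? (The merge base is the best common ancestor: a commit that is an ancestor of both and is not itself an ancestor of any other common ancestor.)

ff60cb5

Ancestors of 1a13c75: {1a13c75, ff60cb5}.
Ancestors of fae1f4f: {1cbd1b4, 795b9cd, fae1f4f, ff60cb5}.
Common ancestors: {ff60cb5}.
The only common ancestor is ff60cb5, so it is the merge base.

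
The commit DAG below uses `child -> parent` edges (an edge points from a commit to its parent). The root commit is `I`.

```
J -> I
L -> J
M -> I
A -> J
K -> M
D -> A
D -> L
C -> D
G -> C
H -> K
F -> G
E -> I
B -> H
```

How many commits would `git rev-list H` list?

Walking parent pointers from H: reachable set = {H, I, K, M}.
That is 4 commits.

4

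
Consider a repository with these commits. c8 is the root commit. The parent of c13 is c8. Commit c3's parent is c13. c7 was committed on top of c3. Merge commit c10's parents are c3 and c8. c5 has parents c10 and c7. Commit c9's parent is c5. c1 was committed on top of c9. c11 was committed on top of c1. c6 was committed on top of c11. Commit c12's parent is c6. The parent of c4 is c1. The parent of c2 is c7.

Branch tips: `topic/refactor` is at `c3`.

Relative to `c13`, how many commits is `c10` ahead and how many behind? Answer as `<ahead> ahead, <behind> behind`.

2 ahead, 0 behind

Reachable from c10: {c10, c13, c3, c8}.
Reachable from c13: {c13, c8}.
Only in c10's history (ahead): {c10, c3} — 2.
Only in c13's history (behind): {} — 0.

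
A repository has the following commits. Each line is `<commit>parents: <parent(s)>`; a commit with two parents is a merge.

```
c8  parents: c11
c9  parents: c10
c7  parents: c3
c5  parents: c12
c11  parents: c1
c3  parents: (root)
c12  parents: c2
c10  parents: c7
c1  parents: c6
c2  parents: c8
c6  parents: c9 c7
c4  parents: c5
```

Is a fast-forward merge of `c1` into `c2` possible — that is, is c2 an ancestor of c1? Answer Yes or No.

A fast-forward from c2 to c1 is possible iff c2 is an ancestor of c1.
Ancestors of c1: {c1, c10, c3, c6, c7, c9}.
c2 is not among them, so fast-forward is not possible.

No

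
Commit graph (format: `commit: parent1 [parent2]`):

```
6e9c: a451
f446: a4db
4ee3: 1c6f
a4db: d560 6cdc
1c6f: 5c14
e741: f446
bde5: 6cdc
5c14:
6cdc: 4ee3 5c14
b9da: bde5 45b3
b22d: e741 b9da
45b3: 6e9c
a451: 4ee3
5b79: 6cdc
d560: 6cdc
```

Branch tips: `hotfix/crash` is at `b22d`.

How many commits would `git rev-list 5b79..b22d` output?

Reachable from b22d: {1c6f, 45b3, 4ee3, 5c14, 6cdc, 6e9c, a451, a4db, b22d, b9da, bde5, d560, e741, f446}.
Reachable from 5b79: {1c6f, 4ee3, 5b79, 5c14, 6cdc}.
In b22d's history but not 5b79's: {45b3, 6e9c, a451, a4db, b22d, b9da, bde5, d560, e741, f446} — 10 commits.

10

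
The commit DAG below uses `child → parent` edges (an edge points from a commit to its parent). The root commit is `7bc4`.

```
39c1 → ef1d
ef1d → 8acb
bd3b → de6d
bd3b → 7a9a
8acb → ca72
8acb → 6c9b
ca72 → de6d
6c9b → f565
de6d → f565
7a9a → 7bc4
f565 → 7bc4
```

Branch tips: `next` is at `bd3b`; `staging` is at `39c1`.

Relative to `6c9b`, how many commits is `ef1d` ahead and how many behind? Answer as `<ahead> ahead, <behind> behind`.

Reachable from ef1d: {6c9b, 7bc4, 8acb, ca72, de6d, ef1d, f565}.
Reachable from 6c9b: {6c9b, 7bc4, f565}.
Only in ef1d's history (ahead): {8acb, ca72, de6d, ef1d} — 4.
Only in 6c9b's history (behind): {} — 0.

4 ahead, 0 behind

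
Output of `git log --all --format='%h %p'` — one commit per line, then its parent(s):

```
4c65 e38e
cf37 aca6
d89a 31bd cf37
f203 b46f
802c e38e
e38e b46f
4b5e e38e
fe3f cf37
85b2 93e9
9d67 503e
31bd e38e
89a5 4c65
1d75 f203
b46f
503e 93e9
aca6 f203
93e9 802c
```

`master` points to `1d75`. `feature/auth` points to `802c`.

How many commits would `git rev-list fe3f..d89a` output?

3

Reachable from d89a: {31bd, aca6, b46f, cf37, d89a, e38e, f203}.
Reachable from fe3f: {aca6, b46f, cf37, f203, fe3f}.
In d89a's history but not fe3f's: {31bd, d89a, e38e} — 3 commits.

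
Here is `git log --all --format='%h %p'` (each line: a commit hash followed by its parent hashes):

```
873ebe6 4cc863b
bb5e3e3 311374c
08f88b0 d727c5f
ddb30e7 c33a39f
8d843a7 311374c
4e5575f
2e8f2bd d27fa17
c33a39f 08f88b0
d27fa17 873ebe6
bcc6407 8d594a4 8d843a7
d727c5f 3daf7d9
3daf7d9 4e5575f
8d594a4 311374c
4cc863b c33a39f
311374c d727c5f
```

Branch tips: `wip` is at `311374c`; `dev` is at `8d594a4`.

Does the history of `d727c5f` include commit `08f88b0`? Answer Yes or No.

Ancestors of d727c5f: {3daf7d9, 4e5575f, d727c5f}.
08f88b0 is not in that set, so it is not an ancestor of d727c5f.

No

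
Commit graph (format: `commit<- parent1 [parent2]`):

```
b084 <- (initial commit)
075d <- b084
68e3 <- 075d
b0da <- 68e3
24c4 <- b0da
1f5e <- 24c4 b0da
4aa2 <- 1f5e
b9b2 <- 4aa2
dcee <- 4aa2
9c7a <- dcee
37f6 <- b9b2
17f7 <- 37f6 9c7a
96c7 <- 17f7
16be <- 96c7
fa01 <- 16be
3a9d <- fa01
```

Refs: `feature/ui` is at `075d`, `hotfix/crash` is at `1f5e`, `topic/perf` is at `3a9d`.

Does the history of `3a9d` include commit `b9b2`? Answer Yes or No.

Yes

Ancestors of 3a9d (commits reachable by following parents): {075d, 16be, 17f7, 1f5e, 24c4, 37f6, 3a9d, 4aa2, 68e3, 96c7, 9c7a, b084, b0da, b9b2, dcee, fa01}.
b9b2 is in that set, so it is an ancestor of 3a9d.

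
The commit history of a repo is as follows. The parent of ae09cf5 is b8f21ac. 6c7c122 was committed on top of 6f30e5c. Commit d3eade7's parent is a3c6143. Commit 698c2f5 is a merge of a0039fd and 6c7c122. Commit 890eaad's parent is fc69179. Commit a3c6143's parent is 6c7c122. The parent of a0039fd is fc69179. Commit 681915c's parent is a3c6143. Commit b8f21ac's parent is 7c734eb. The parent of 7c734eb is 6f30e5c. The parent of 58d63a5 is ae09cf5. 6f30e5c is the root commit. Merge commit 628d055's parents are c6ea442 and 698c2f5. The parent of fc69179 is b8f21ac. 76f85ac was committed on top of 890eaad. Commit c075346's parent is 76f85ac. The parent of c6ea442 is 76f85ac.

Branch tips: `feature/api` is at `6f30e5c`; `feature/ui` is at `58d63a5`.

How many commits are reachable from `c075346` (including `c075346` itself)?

7

Walking parent pointers from c075346: reachable set = {6f30e5c, 76f85ac, 7c734eb, 890eaad, b8f21ac, c075346, fc69179}.
That is 7 commits.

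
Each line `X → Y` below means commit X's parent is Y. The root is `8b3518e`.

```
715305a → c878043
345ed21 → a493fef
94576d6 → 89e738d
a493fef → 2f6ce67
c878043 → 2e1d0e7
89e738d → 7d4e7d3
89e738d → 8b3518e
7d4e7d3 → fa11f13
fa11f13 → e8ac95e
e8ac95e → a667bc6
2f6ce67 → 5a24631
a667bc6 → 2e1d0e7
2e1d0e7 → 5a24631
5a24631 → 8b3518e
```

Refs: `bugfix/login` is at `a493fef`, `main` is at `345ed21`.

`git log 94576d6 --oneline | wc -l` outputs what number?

Walking parent pointers from 94576d6: reachable set = {2e1d0e7, 5a24631, 7d4e7d3, 89e738d, 8b3518e, 94576d6, a667bc6, e8ac95e, fa11f13}.
That is 9 commits.

9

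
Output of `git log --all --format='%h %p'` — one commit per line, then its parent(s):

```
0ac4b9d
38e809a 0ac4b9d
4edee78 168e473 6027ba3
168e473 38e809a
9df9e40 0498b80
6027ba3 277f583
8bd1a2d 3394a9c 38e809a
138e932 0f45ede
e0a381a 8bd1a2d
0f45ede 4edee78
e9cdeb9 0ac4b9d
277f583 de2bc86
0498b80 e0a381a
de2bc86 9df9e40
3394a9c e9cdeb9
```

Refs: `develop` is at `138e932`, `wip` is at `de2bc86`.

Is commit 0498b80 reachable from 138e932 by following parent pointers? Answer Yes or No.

Ancestors of 138e932 (commits reachable by following parents): {0498b80, 0ac4b9d, 0f45ede, 138e932, 168e473, 277f583, 3394a9c, 38e809a, 4edee78, 6027ba3, 8bd1a2d, 9df9e40, de2bc86, e0a381a, e9cdeb9}.
0498b80 is in that set, so it is an ancestor of 138e932.

Yes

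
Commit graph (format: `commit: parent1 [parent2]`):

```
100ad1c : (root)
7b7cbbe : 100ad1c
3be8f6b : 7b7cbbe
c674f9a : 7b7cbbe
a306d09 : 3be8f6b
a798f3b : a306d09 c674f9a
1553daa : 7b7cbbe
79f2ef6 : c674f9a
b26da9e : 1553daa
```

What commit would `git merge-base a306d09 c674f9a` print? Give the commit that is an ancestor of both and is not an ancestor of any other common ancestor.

7b7cbbe

Ancestors of a306d09: {100ad1c, 3be8f6b, 7b7cbbe, a306d09}.
Ancestors of c674f9a: {100ad1c, 7b7cbbe, c674f9a}.
Common ancestors: {100ad1c, 7b7cbbe}.
Among these, 7b7cbbe is not an ancestor of any other common ancestor — it is the merge base.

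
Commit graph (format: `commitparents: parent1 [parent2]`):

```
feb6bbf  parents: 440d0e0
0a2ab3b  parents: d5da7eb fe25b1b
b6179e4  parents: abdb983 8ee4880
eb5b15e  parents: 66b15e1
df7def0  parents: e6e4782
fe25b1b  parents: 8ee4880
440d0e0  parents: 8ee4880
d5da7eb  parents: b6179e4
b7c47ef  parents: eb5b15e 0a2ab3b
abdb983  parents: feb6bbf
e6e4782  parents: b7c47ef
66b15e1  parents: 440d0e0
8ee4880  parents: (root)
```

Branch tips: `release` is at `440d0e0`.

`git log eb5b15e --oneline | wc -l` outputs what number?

4

Walking parent pointers from eb5b15e: reachable set = {440d0e0, 66b15e1, 8ee4880, eb5b15e}.
That is 4 commits.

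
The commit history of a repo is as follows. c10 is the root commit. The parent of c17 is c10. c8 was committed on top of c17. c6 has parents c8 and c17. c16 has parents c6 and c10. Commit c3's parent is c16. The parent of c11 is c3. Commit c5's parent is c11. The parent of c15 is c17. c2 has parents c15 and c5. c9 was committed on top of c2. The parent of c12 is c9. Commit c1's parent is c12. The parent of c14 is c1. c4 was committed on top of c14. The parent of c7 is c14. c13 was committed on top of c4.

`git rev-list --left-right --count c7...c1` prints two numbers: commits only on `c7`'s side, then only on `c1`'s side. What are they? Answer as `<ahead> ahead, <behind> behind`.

Reachable from c7: {c1, c10, c11, c12, c14, c15, c16, c17, c2, c3, c5, c6, c7, c8, c9}.
Reachable from c1: {c1, c10, c11, c12, c15, c16, c17, c2, c3, c5, c6, c8, c9}.
Only in c7's history (ahead): {c14, c7} — 2.
Only in c1's history (behind): {} — 0.

2 ahead, 0 behind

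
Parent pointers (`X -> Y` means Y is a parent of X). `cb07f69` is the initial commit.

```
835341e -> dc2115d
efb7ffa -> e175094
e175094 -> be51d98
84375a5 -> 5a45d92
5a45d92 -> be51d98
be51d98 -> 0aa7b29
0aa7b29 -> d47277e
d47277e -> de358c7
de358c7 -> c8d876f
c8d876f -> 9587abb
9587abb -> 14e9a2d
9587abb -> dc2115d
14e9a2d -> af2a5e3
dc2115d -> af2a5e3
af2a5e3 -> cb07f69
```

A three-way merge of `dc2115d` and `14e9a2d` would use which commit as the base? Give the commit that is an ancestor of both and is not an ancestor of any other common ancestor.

af2a5e3

Ancestors of dc2115d: {af2a5e3, cb07f69, dc2115d}.
Ancestors of 14e9a2d: {14e9a2d, af2a5e3, cb07f69}.
Common ancestors: {af2a5e3, cb07f69}.
Among these, af2a5e3 is not an ancestor of any other common ancestor — it is the merge base.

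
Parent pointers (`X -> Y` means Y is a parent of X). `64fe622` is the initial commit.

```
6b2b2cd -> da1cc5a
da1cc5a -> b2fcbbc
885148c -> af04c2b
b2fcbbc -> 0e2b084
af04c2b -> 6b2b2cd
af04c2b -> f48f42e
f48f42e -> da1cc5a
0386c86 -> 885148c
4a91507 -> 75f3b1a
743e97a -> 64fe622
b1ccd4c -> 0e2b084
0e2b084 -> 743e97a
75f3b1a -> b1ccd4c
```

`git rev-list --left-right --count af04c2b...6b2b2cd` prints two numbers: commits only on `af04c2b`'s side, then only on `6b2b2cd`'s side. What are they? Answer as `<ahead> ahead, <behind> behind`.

2 ahead, 0 behind

Reachable from af04c2b: {0e2b084, 64fe622, 6b2b2cd, 743e97a, af04c2b, b2fcbbc, da1cc5a, f48f42e}.
Reachable from 6b2b2cd: {0e2b084, 64fe622, 6b2b2cd, 743e97a, b2fcbbc, da1cc5a}.
Only in af04c2b's history (ahead): {af04c2b, f48f42e} — 2.
Only in 6b2b2cd's history (behind): {} — 0.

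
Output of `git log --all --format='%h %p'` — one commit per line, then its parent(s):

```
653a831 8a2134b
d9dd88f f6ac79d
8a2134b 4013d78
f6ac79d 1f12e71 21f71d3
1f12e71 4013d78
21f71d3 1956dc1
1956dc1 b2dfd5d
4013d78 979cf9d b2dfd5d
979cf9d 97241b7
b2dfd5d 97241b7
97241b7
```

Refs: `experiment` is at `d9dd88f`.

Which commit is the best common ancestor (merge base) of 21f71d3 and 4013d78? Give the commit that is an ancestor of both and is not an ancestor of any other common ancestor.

Ancestors of 21f71d3: {1956dc1, 21f71d3, 97241b7, b2dfd5d}.
Ancestors of 4013d78: {4013d78, 97241b7, 979cf9d, b2dfd5d}.
Common ancestors: {97241b7, b2dfd5d}.
Among these, b2dfd5d is not an ancestor of any other common ancestor — it is the merge base.

b2dfd5d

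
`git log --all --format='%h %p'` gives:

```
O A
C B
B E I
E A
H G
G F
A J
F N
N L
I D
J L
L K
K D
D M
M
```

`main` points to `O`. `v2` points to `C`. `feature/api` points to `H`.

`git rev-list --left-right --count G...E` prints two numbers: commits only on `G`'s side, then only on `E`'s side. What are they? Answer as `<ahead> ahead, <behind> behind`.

3 ahead, 3 behind

Reachable from G: {D, F, G, K, L, M, N}.
Reachable from E: {A, D, E, J, K, L, M}.
Only in G's history (ahead): {F, G, N} — 3.
Only in E's history (behind): {A, E, J} — 3.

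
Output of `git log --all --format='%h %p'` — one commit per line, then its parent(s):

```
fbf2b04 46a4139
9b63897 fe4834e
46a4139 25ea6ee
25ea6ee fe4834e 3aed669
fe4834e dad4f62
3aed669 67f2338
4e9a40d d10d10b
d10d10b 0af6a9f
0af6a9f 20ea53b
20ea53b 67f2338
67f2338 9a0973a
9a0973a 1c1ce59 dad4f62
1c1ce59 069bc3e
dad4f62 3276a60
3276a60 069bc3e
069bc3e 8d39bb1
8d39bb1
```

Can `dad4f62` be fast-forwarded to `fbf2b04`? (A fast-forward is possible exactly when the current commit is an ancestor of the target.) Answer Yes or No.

Yes

A fast-forward from dad4f62 to fbf2b04 is possible iff dad4f62 is an ancestor of fbf2b04.
Ancestors of fbf2b04: {069bc3e, 1c1ce59, 25ea6ee, 3276a60, 3aed669, 46a4139, 67f2338, 8d39bb1, 9a0973a, dad4f62, fbf2b04, fe4834e}.
dad4f62 is among them, so fast-forward is possible.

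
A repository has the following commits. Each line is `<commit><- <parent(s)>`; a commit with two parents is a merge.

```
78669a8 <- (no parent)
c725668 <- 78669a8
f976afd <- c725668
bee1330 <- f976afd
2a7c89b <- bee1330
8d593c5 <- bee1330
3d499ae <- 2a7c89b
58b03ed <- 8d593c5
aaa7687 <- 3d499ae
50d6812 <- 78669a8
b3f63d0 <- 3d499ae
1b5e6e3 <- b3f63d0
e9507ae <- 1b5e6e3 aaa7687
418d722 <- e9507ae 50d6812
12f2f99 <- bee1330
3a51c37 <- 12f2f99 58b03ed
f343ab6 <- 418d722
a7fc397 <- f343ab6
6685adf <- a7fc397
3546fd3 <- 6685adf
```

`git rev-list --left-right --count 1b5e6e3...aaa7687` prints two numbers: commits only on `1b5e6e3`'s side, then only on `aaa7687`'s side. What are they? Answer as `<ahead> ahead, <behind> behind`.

Reachable from 1b5e6e3: {1b5e6e3, 2a7c89b, 3d499ae, 78669a8, b3f63d0, bee1330, c725668, f976afd}.
Reachable from aaa7687: {2a7c89b, 3d499ae, 78669a8, aaa7687, bee1330, c725668, f976afd}.
Only in 1b5e6e3's history (ahead): {1b5e6e3, b3f63d0} — 2.
Only in aaa7687's history (behind): {aaa7687} — 1.

2 ahead, 1 behind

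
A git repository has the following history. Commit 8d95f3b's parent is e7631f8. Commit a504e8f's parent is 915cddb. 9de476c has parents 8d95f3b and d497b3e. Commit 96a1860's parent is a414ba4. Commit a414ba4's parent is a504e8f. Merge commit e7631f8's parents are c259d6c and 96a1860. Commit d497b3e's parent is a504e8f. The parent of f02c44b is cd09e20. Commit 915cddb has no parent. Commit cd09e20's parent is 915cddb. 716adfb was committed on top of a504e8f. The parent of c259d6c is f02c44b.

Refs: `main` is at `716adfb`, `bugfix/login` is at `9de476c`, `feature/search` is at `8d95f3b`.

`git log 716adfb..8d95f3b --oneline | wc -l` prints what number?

7

Reachable from 8d95f3b: {8d95f3b, 915cddb, 96a1860, a414ba4, a504e8f, c259d6c, cd09e20, e7631f8, f02c44b}.
Reachable from 716adfb: {716adfb, 915cddb, a504e8f}.
In 8d95f3b's history but not 716adfb's: {8d95f3b, 96a1860, a414ba4, c259d6c, cd09e20, e7631f8, f02c44b} — 7 commits.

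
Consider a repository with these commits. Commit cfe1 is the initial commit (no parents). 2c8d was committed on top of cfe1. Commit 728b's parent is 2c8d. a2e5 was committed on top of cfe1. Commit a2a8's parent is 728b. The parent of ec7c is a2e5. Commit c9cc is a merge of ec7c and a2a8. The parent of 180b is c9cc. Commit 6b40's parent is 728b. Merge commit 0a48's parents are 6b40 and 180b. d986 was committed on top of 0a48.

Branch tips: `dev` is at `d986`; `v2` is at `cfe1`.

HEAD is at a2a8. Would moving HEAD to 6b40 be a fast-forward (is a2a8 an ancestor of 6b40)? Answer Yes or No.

No

A fast-forward from a2a8 to 6b40 is possible iff a2a8 is an ancestor of 6b40.
Ancestors of 6b40: {2c8d, 6b40, 728b, cfe1}.
a2a8 is not among them, so fast-forward is not possible.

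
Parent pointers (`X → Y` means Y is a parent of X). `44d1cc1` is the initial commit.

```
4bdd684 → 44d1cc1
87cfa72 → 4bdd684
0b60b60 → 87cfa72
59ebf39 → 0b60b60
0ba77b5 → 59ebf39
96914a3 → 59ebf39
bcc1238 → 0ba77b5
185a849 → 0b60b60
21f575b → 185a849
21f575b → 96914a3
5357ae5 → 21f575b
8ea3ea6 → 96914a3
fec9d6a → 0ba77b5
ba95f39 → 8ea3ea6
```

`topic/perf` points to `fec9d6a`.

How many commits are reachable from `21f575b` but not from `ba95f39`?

Reachable from 21f575b: {0b60b60, 185a849, 21f575b, 44d1cc1, 4bdd684, 59ebf39, 87cfa72, 96914a3}.
Reachable from ba95f39: {0b60b60, 44d1cc1, 4bdd684, 59ebf39, 87cfa72, 8ea3ea6, 96914a3, ba95f39}.
In 21f575b's history but not ba95f39's: {185a849, 21f575b} — 2 commits.

2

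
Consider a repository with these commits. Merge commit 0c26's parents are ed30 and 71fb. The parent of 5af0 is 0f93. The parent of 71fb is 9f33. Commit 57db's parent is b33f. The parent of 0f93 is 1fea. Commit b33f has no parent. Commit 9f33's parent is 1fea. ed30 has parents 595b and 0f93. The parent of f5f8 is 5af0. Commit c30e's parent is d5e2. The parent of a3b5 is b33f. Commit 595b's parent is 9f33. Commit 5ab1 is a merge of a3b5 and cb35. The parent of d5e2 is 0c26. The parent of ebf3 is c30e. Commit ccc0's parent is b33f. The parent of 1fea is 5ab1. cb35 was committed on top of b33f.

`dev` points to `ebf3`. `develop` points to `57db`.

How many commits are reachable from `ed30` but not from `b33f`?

8

Reachable from ed30: {0f93, 1fea, 595b, 5ab1, 9f33, a3b5, b33f, cb35, ed30}.
Reachable from b33f: {b33f}.
In ed30's history but not b33f's: {0f93, 1fea, 595b, 5ab1, 9f33, a3b5, cb35, ed30} — 8 commits.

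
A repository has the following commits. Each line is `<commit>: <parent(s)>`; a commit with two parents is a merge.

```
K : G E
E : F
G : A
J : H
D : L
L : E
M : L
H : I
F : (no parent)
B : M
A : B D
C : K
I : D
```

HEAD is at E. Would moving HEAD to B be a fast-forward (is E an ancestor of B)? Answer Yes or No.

A fast-forward from E to B is possible iff E is an ancestor of B.
Ancestors of B: {B, E, F, L, M}.
E is among them, so fast-forward is possible.

Yes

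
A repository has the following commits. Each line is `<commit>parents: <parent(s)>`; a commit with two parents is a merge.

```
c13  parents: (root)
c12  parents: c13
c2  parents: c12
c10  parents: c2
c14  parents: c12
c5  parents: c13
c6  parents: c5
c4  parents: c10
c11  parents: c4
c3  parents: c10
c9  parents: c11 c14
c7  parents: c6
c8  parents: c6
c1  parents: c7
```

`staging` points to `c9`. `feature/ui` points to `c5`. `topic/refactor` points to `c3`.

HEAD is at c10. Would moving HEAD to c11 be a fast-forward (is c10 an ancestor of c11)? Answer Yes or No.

Yes

A fast-forward from c10 to c11 is possible iff c10 is an ancestor of c11.
Ancestors of c11: {c10, c11, c12, c13, c2, c4}.
c10 is among them, so fast-forward is possible.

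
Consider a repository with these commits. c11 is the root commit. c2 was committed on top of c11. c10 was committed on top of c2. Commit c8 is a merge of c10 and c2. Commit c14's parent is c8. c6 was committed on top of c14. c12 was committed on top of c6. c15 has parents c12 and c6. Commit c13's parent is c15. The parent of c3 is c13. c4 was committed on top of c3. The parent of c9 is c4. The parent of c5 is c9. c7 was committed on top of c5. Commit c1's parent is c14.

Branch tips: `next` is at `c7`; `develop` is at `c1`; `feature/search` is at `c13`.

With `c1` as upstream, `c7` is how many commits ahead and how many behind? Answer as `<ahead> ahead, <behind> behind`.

9 ahead, 1 behind

Reachable from c7: {c10, c11, c12, c13, c14, c15, c2, c3, c4, c5, c6, c7, c8, c9}.
Reachable from c1: {c1, c10, c11, c14, c2, c8}.
Only in c7's history (ahead): {c12, c13, c15, c3, c4, c5, c6, c7, c9} — 9.
Only in c1's history (behind): {c1} — 1.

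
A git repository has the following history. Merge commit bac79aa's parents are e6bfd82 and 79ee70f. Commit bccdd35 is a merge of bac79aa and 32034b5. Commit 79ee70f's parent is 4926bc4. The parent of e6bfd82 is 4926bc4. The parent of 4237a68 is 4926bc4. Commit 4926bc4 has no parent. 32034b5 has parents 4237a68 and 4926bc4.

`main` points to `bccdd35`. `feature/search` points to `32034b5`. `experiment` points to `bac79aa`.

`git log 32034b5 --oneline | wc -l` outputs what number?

Walking parent pointers from 32034b5: reachable set = {32034b5, 4237a68, 4926bc4}.
That is 3 commits.

3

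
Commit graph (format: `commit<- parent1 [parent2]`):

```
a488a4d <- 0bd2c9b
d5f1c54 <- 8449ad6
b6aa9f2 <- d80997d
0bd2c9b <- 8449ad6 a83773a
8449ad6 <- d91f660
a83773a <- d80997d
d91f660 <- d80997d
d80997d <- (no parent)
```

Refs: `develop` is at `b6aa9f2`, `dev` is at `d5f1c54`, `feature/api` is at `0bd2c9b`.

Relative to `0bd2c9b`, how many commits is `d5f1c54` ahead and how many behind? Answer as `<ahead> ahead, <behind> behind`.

Reachable from d5f1c54: {8449ad6, d5f1c54, d80997d, d91f660}.
Reachable from 0bd2c9b: {0bd2c9b, 8449ad6, a83773a, d80997d, d91f660}.
Only in d5f1c54's history (ahead): {d5f1c54} — 1.
Only in 0bd2c9b's history (behind): {0bd2c9b, a83773a} — 2.

1 ahead, 2 behind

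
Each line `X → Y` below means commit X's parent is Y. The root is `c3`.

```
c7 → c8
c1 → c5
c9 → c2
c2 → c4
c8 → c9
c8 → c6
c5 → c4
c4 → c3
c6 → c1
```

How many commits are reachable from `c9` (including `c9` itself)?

4

Walking parent pointers from c9: reachable set = {c2, c3, c4, c9}.
That is 4 commits.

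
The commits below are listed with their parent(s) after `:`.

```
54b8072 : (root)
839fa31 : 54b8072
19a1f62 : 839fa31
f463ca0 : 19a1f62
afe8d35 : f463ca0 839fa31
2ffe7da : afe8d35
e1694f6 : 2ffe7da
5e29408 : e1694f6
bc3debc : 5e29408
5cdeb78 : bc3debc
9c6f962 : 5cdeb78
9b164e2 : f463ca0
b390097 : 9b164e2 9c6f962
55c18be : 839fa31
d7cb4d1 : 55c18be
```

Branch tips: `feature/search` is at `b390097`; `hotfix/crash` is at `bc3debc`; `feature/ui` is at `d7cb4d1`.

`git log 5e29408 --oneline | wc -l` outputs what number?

8

Walking parent pointers from 5e29408: reachable set = {19a1f62, 2ffe7da, 54b8072, 5e29408, 839fa31, afe8d35, e1694f6, f463ca0}.
That is 8 commits.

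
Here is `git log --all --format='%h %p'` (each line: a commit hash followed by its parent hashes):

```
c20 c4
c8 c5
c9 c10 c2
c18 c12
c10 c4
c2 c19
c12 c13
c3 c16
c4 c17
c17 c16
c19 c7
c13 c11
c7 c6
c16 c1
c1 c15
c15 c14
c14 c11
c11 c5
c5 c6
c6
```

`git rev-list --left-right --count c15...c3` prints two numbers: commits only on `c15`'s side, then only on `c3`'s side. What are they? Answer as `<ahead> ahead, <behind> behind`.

Reachable from c15: {c11, c14, c15, c5, c6}.
Reachable from c3: {c1, c11, c14, c15, c16, c3, c5, c6}.
Only in c15's history (ahead): {} — 0.
Only in c3's history (behind): {c1, c16, c3} — 3.

0 ahead, 3 behind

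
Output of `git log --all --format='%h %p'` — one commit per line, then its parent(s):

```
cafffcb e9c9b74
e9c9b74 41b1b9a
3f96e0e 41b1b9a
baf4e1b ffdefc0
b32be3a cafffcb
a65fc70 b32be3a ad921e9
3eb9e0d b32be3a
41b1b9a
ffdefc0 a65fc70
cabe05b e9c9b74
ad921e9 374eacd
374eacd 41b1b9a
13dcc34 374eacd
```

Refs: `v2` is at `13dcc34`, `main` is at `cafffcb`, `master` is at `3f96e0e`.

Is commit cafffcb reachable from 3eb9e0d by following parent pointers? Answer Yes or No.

Yes

Ancestors of 3eb9e0d (commits reachable by following parents): {3eb9e0d, 41b1b9a, b32be3a, cafffcb, e9c9b74}.
cafffcb is in that set, so it is an ancestor of 3eb9e0d.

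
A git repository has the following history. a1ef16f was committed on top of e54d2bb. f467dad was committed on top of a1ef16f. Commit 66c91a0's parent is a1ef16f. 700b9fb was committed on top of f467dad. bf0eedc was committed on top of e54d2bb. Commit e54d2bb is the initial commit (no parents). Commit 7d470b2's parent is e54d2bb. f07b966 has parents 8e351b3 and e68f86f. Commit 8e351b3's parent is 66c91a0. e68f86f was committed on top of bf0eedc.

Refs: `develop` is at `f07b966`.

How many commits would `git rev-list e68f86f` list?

3

Walking parent pointers from e68f86f: reachable set = {bf0eedc, e54d2bb, e68f86f}.
That is 3 commits.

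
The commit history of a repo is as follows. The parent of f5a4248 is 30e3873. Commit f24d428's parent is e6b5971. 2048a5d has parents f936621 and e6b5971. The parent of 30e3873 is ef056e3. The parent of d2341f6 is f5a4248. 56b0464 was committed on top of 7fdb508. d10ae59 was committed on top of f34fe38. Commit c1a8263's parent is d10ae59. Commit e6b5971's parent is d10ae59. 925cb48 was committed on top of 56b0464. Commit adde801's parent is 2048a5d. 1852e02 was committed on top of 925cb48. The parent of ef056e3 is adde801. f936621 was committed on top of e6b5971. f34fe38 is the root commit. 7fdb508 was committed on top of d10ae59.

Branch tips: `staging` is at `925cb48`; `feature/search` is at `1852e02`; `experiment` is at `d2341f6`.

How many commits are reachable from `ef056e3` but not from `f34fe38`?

6

Reachable from ef056e3: {2048a5d, adde801, d10ae59, e6b5971, ef056e3, f34fe38, f936621}.
Reachable from f34fe38: {f34fe38}.
In ef056e3's history but not f34fe38's: {2048a5d, adde801, d10ae59, e6b5971, ef056e3, f936621} — 6 commits.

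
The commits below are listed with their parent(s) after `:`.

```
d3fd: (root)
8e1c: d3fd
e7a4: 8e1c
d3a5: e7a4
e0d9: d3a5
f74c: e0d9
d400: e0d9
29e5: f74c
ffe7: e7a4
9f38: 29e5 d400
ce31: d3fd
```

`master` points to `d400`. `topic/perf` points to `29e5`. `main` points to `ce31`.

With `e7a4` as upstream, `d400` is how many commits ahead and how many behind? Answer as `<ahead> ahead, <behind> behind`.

3 ahead, 0 behind

Reachable from d400: {8e1c, d3a5, d3fd, d400, e0d9, e7a4}.
Reachable from e7a4: {8e1c, d3fd, e7a4}.
Only in d400's history (ahead): {d3a5, d400, e0d9} — 3.
Only in e7a4's history (behind): {} — 0.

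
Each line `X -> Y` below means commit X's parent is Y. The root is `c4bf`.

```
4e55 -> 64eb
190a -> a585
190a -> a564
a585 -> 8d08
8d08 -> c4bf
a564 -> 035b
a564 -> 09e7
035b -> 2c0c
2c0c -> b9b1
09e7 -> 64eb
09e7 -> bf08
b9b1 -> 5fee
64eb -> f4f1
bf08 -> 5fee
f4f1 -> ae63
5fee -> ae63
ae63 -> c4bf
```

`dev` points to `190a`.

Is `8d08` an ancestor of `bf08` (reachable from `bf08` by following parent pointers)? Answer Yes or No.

Ancestors of bf08: {5fee, ae63, bf08, c4bf}.
8d08 is not in that set, so it is not an ancestor of bf08.

No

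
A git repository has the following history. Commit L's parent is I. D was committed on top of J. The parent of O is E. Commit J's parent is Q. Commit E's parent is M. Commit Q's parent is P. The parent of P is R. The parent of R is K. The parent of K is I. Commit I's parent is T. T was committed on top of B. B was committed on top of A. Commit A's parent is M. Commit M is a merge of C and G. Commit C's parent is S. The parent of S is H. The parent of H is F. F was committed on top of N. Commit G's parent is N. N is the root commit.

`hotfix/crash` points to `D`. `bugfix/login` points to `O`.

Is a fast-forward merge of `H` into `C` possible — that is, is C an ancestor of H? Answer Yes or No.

No

A fast-forward from C to H is possible iff C is an ancestor of H.
Ancestors of H: {F, H, N}.
C is not among them, so fast-forward is not possible.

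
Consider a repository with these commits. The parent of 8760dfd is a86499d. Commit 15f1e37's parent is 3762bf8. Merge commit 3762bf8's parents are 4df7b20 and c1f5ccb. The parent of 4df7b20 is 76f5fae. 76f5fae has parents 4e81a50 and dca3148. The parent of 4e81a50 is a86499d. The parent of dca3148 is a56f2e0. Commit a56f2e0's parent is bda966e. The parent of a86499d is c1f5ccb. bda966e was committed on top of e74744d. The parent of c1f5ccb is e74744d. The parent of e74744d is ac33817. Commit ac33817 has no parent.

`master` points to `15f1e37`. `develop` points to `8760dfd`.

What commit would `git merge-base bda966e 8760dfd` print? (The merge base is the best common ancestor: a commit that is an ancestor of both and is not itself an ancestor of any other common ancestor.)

Ancestors of bda966e: {ac33817, bda966e, e74744d}.
Ancestors of 8760dfd: {8760dfd, a86499d, ac33817, c1f5ccb, e74744d}.
Common ancestors: {ac33817, e74744d}.
Among these, e74744d is not an ancestor of any other common ancestor — it is the merge base.

e74744d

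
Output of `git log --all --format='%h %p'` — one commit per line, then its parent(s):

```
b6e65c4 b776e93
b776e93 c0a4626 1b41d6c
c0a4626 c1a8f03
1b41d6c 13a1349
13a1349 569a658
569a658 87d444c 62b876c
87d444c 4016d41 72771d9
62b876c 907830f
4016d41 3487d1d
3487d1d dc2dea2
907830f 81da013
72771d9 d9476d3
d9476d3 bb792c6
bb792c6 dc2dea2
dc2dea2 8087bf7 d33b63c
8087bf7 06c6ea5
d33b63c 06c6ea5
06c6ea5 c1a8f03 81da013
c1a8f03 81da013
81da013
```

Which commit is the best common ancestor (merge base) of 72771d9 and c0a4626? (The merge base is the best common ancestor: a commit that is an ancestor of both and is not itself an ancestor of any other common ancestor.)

c1a8f03

Ancestors of 72771d9: {06c6ea5, 72771d9, 8087bf7, 81da013, bb792c6, c1a8f03, d33b63c, d9476d3, dc2dea2}.
Ancestors of c0a4626: {81da013, c0a4626, c1a8f03}.
Common ancestors: {81da013, c1a8f03}.
Among these, c1a8f03 is not an ancestor of any other common ancestor — it is the merge base.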